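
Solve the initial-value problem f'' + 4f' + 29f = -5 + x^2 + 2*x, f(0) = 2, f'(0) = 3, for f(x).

f = -4463/24389 + x**2/29 + 50*x/841 + 53241*cos(5*x)*exp(-2*x)/24389 + 178199*exp(-2*x)*sin(5*x)/121945

Characteristic equation r² + 4r + 29 = 0 has discriminant (4)² - 4·(29) = -100 < 0, so r = -2 ± 5i.
Hence f_h = C1*cos(5*x)*exp(-2*x) + C2*exp(-2*x)*sin(5*x).
For the particular solution try f_p = A0 + A1*x + A2*x^2. Substituting and matching coefficients of each power of x gives A0 = -4463/24389, A1 = 50/841, A2 = 1/29, so f_p = -4463/24389 + x^2/29 + 50*x/841.
General solution: f = -4463/24389 + x^2/29 + 50*x/841 + C1*cos(5*x)*exp(-2*x) + C2*exp(-2*x)*sin(5*x).
Apply the initial conditions: f(0) = -4463/24389 + C1 = 2 and f'(0) = 50/841 - 2*C1 + 5*C2 = 3. Solving gives C1 = 53241/24389, C2 = 178199/121945.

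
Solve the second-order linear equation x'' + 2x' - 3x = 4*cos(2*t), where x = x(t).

x = -28*cos(2*t)/65 + 16*sin(2*t)/65 + C1*exp(-3*t) + C2*exp(t)

Characteristic equation r² + 2r - 3 = 0 factors as (r + 3)(r - 1) = 0, so r = -3, 1.
Hence x_h = C1*exp(-3*t) + C2*exp(t).
Try x_p = A*cos(2*t) + B*sin(2*t). Substituting and equating the coefficients of cos(2t) and sin(2t) gives A = -28/65, B = 16/65, so x_p = -28*cos(2*t)/65 + 16*sin(2*t)/65.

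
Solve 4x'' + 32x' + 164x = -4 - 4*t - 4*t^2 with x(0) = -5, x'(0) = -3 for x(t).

Divide through by 4: x'' + 8x' + 41x = -1 - t - t^2.
Characteristic equation r² + 8r + 41 = 0 has discriminant (8)² - 4·(41) = -100 < 0, so r = -4 ± 5i.
Hence x_h = C1*cos(5*t)*exp(-4*t) + C2*exp(-4*t)*sin(5*t).
For the particular solution try x_p = A0 + A1*t + A2*t^2. Substituting and matching coefficients of each power of t gives A0 = -1399/68921, A1 = -25/1681, A2 = -1/41, so x_p = -1399/68921 - 25*t/1681 - t^2/41.
General solution: x = -1399/68921 - 25*t/1681 - t^2/41 + C1*cos(5*t)*exp(-4*t) + C2*exp(-4*t)*sin(5*t).
Apply the initial conditions: x(0) = -1399/68921 + C1 = -5 and x'(0) = -25/1681 - 4*C1 + 5*C2 = -3. Solving gives C1 = -343206/68921, C2 = -1578562/344605.

x = -1399/68921 - 25*t/1681 - t**2/41 - 1578562*exp(-4*t)*sin(5*t)/344605 - 343206*cos(5*t)*exp(-4*t)/68921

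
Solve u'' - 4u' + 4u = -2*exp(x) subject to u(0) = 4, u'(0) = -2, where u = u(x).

u = -2*exp(x) + 6*exp(2*x) - 12*x*exp(2*x)

Characteristic equation r² - 4r + 4 = 0 has discriminant (-4)² - 4·(4) = 0, so r = 2 is a repeated root.
Hence u_h = (C1 + C2*x)*exp(2*x).
Try u_p = A*exp(x). Substituting into the equation and dividing by exp(x) gives A = -2, so u_p = -2*exp(x).
General solution: u = -2*exp(x) + C1*exp(2*x) + C2*x*exp(2*x).
Apply the initial conditions: u(0) = -2 + C1 = 4 and u'(0) = -2 + C2 + 2*C1 = -2. Solving gives C1 = 6, C2 = -12.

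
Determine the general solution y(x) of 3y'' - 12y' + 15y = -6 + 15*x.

y = 2/5 + x + C1*cos(x)*exp(2*x) + C2*exp(2*x)*sin(x)

Divide through by 3: y'' - 4y' + 5y = -2 + 5*x.
Characteristic equation r² - 4r + 5 = 0 has discriminant (-4)² - 4·(5) = -4 < 0, so r = 2 ± i.
Hence y_h = C1*cos(x)*exp(2*x) + C2*exp(2*x)*sin(x).
For the particular solution try y_p = A0 + A1*x. Substituting and matching coefficients of each power of x gives A0 = 2/5, A1 = 1, so y_p = 2/5 + x.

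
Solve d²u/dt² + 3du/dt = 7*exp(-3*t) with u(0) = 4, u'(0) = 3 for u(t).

Characteristic equation r² + 3r = 0 factors as (r + 3)r = 0, so r = -3, 0.
Hence u_h = C1*exp(-3*t) + C2.
Since exp(-3*t) solves the homogeneous equation (r = -3 is a root of multiplicity 1), multiply the trial by t. Try u_p = A*t*exp(-3*t). Substituting into the equation and dividing by exp(-3*t) gives A = -7/3, so u_p = -7*t*exp(-3*t)/3.
General solution: u = C2 + C1*exp(-3*t) - 7*t*exp(-3*t)/3.
Apply the initial conditions: u(0) = C1 + C2 = 4 and u'(0) = -7/3 - 3*C1 = 3. Solving gives C1 = -16/9, C2 = 52/9.

u = 52/9 - 16*exp(-3*t)/9 - 7*t*exp(-3*t)/3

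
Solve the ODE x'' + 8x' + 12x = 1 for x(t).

x = 1/12 + C1*exp(-2*t) + C2*exp(-6*t)

Characteristic equation r² + 8r + 12 = 0 factors as (r + 2)(r + 6) = 0, so r = -2, -6.
Hence x_h = C1*exp(-2*t) + C2*exp(-6*t).
For the particular solution try x_p = A0. Substituting and matching coefficients of each power of t gives A0 = 1/12, so x_p = 1/12.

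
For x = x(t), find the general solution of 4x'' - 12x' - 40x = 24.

x = -3/5 + C1*exp(-2*t) + C2*exp(5*t)

Divide through by 4: x'' - 3x' - 10x = 6.
Characteristic equation r² - 3r - 10 = 0 factors as (r + 2)(r - 5) = 0, so r = -2, 5.
Hence x_h = C1*exp(-2*t) + C2*exp(5*t).
For the particular solution try x_p = A0. Substituting and matching coefficients of each power of t gives A0 = -3/5, so x_p = -3/5.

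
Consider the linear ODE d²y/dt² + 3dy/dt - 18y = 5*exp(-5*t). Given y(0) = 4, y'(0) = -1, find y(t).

Characteristic equation r² + 3r - 18 = 0 factors as (r - 3)(r + 6) = 0, so r = 3, -6.
Hence y_h = C1*exp(3*t) + C2*exp(-6*t).
Try y_p = A*exp(-5*t). Substituting into the equation and dividing by exp(-5*t) gives A = -5/8, so y_p = -5*exp(-5*t)/8.
General solution: y = -5*exp(-5*t)/8 + C1*exp(3*t) + C2*exp(-6*t).
Apply the initial conditions: y(0) = -5/8 + C1 + C2 = 4 and y'(0) = 25/8 - 6*C2 + 3*C1 = -1. Solving gives C1 = 21/8, C2 = 2.

y = 2*exp(-6*t) - 5*exp(-5*t)/8 + 21*exp(3*t)/8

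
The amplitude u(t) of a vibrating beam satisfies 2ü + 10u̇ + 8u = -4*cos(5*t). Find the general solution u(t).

Divide through by 2: u'' + 5u' + 4u = -2*cos(5*t).
Characteristic equation r² + 5r + 4 = 0 factors as (r + 1)(r + 4) = 0, so r = -1, -4.
Hence u_h = C1*exp(-t) + C2*exp(-4*t).
Try u_p = A*cos(5*t) + B*sin(5*t). Substituting and equating the coefficients of cos(5t) and sin(5t) gives A = 21/533, B = -25/533, so u_p = -25*sin(5*t)/533 + 21*cos(5*t)/533.

u = -25*sin(5*t)/533 + 21*cos(5*t)/533 + C1*exp(-t) + C2*exp(-4*t)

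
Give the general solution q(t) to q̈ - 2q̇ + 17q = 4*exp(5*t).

q = exp(5*t)/8 + C1*cos(4*t)*exp(t) + C2*exp(t)*sin(4*t)

Characteristic equation r² - 2r + 17 = 0 has discriminant (-2)² - 4·(17) = -64 < 0, so r = 1 ± 4i.
Hence q_h = C1*cos(4*t)*exp(t) + C2*exp(t)*sin(4*t).
Try q_p = A*exp(5*t). Substituting into the equation and dividing by exp(5*t) gives A = 1/8, so q_p = exp(5*t)/8.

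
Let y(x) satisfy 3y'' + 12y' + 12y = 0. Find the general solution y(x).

Divide through by 3: y'' + 4y' + 4y = 0.
Characteristic equation r² + 4r + 4 = 0 has discriminant (4)² - 4·(4) = 0, so r = -2 is a repeated root.
Hence y_h = (C1 + C2*x)*exp(-2*x).

y = C1*exp(-2*x) + C2*x*exp(-2*x)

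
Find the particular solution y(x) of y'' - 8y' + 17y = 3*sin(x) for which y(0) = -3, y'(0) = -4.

y = 3*sin(x)/20 + 3*cos(x)/40 - 123*cos(x)*exp(4*x)/40 + 163*exp(4*x)*sin(x)/20

Characteristic equation r² - 8r + 17 = 0 has discriminant (-8)² - 4·(17) = -4 < 0, so r = 4 ± i.
Hence y_h = C1*cos(x)*exp(4*x) + C2*exp(4*x)*sin(x).
Try y_p = A*cos(x) + B*sin(x). Substituting and equating the coefficients of cos(x) and sin(x) gives A = 3/40, B = 3/20, so y_p = 3*sin(x)/20 + 3*cos(x)/40.
General solution: y = 3*sin(x)/20 + 3*cos(x)/40 + C1*cos(x)*exp(4*x) + C2*exp(4*x)*sin(x).
Apply the initial conditions: y(0) = 3/40 + C1 = -3 and y'(0) = 3/20 + C2 + 4*C1 = -4. Solving gives C1 = -123/40, C2 = 163/20.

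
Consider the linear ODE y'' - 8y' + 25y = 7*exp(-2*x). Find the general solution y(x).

Characteristic equation r² - 8r + 25 = 0 has discriminant (-8)² - 4·(25) = -36 < 0, so r = 4 ± 3i.
Hence y_h = C1*cos(3*x)*exp(4*x) + C2*exp(4*x)*sin(3*x).
Try y_p = A*exp(-2*x). Substituting into the equation and dividing by exp(-2*x) gives A = 7/45, so y_p = 7*exp(-2*x)/45.

y = 7*exp(-2*x)/45 + C1*cos(3*x)*exp(4*x) + C2*exp(4*x)*sin(3*x)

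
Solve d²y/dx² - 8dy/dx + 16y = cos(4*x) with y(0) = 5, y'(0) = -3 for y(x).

Characteristic equation r² - 8r + 16 = 0 has discriminant (-8)² - 4·(16) = 0, so r = 4 is a repeated root.
Hence y_h = (C1 + C2*x)*exp(4*x).
Try y_p = A*cos(4*x) + B*sin(4*x). Substituting and equating the coefficients of cos(4x) and sin(4x) gives A = 0, B = -1/32, so y_p = -sin(4*x)/32.
General solution: y = -sin(4*x)/32 + C1*exp(4*x) + C2*x*exp(4*x).
Apply the initial conditions: y(0) = C1 = 5 and y'(0) = -1/8 + C2 + 4*C1 = -3. Solving gives C1 = 5, C2 = -183/8.

y = 5*exp(4*x) - sin(4*x)/32 - 183*x*exp(4*x)/8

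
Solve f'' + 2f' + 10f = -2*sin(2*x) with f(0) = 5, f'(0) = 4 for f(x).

f = -3*sin(2*x)/13 + 2*cos(2*x)/13 + 63*cos(3*x)*exp(-x)/13 + 121*exp(-x)*sin(3*x)/39

Characteristic equation r² + 2r + 10 = 0 has discriminant (2)² - 4·(10) = -36 < 0, so r = -1 ± 3i.
Hence f_h = C1*cos(3*x)*exp(-x) + C2*exp(-x)*sin(3*x).
Try f_p = A*cos(2*x) + B*sin(2*x). Substituting and equating the coefficients of cos(2x) and sin(2x) gives A = 2/13, B = -3/13, so f_p = -3*sin(2*x)/13 + 2*cos(2*x)/13.
General solution: f = -3*sin(2*x)/13 + 2*cos(2*x)/13 + C1*cos(3*x)*exp(-x) + C2*exp(-x)*sin(3*x).
Apply the initial conditions: f(0) = 2/13 + C1 = 5 and f'(0) = -6/13 - C1 + 3*C2 = 4. Solving gives C1 = 63/13, C2 = 121/39.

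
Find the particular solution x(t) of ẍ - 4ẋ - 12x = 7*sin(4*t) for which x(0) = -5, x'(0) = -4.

Characteristic equation r² - 4r - 12 = 0 factors as (r + 2)(r - 6) = 0, so r = -2, 6.
Hence x_h = C1*exp(-2*t) + C2*exp(6*t).
Try x_p = A*cos(4*t) + B*sin(4*t). Substituting and equating the coefficients of cos(4t) and sin(4t) gives A = 7/65, B = -49/260, so x_p = -49*sin(4*t)/260 + 7*cos(4*t)/65.
General solution: x = -49*sin(4*t)/260 + 7*cos(4*t)/65 + C1*exp(-2*t) + C2*exp(6*t).
Apply the initial conditions: x(0) = 7/65 + C1 + C2 = -5 and x'(0) = -49/65 - 2*C1 + 6*C2 = -4. Solving gives C1 = -137/40, C2 = -175/104.

x = -175*exp(6*t)/104 - 137*exp(-2*t)/40 - 49*sin(4*t)/260 + 7*cos(4*t)/65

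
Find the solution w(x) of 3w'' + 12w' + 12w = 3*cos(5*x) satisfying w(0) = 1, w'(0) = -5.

Divide through by 3: w'' + 4w' + 4w = cos(5*x).
Characteristic equation r² + 4r + 4 = 0 has discriminant (4)² - 4·(4) = 0, so r = -2 is a repeated root.
Hence w_h = (C1 + C2*x)*exp(-2*x).
Try w_p = A*cos(5*x) + B*sin(5*x). Substituting and equating the coefficients of cos(5x) and sin(5x) gives A = -21/841, B = 20/841, so w_p = -21*cos(5*x)/841 + 20*sin(5*x)/841.
General solution: w = -21*cos(5*x)/841 + 20*sin(5*x)/841 + C1*exp(-2*x) + C2*x*exp(-2*x).
Apply the initial conditions: w(0) = -21/841 + C1 = 1 and w'(0) = 100/841 + C2 - 2*C1 = -5. Solving gives C1 = 862/841, C2 = -89/29.

w = -21*cos(5*x)/841 + 20*sin(5*x)/841 + 862*exp(-2*x)/841 - 89*x*exp(-2*x)/29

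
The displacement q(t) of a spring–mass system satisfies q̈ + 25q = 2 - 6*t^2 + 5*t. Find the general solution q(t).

Characteristic equation r² + 25 = 0 has discriminant (0)² - 4·(25) = -100 < 0, so r = ± 5i.
Hence q_h = C1*cos(5*t) + C2*sin(5*t).
For the particular solution try q_p = A0 + A1*t + A2*t^2. Substituting and matching coefficients of each power of t gives A0 = 62/625, A1 = 1/5, A2 = -6/25, so q_p = 62/625 - 6*t^2/25 + t/5.

q = 62/625 - 6*t**2/25 + t/5 + C1*cos(5*t) + C2*sin(5*t)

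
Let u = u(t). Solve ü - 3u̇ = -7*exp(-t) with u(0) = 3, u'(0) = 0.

u = 16/3 - 7*exp(-t)/4 - 7*exp(3*t)/12

Characteristic equation r² - 3r = 0 factors as (r - 3)r = 0, so r = 3, 0.
Hence u_h = C1*exp(3*t) + C2.
Try u_p = A*exp(-t). Substituting into the equation and dividing by exp(-t) gives A = -7/4, so u_p = -7*exp(-t)/4.
General solution: u = C2 - 7*exp(-t)/4 + C1*exp(3*t).
Apply the initial conditions: u(0) = -7/4 + C1 + C2 = 3 and u'(0) = 7/4 + 3*C1 = 0. Solving gives C1 = -7/12, C2 = 16/3.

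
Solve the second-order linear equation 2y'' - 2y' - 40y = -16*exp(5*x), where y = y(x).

Divide through by 2: y'' - y' - 20y = -8*exp(5*x).
Characteristic equation r² - r - 20 = 0 factors as (r - 5)(r + 4) = 0, so r = 5, -4.
Hence y_h = C1*exp(5*x) + C2*exp(-4*x).
Since exp(5*x) solves the homogeneous equation (r = 5 is a root of multiplicity 1), multiply the trial by x. Try y_p = A*x*exp(5*x). Substituting into the equation and dividing by exp(5*x) gives A = -8/9, so y_p = -8*x*exp(5*x)/9.

y = C1*exp(5*x) + C2*exp(-4*x) - 8*x*exp(5*x)/9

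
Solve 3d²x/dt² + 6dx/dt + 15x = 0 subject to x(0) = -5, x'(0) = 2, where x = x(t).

x = -5*cos(2*t)*exp(-t) - 3*exp(-t)*sin(2*t)/2

Divide through by 3: x'' + 2x' + 5x = 0.
Characteristic equation r² + 2r + 5 = 0 has discriminant (2)² - 4·(5) = -16 < 0, so r = -1 ± 2i.
Hence x_h = C1*cos(2*t)*exp(-t) + C2*exp(-t)*sin(2*t).
Apply the initial conditions: x(0) = C1 = -5 and x'(0) = -C1 + 2*C2 = 2. Solving gives C1 = -5, C2 = -3/2.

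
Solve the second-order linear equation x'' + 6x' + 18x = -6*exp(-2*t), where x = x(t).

x = -3*exp(-2*t)/5 + C1*cos(3*t)*exp(-3*t) + C2*exp(-3*t)*sin(3*t)

Characteristic equation r² + 6r + 18 = 0 has discriminant (6)² - 4·(18) = -36 < 0, so r = -3 ± 3i.
Hence x_h = C1*cos(3*t)*exp(-3*t) + C2*exp(-3*t)*sin(3*t).
Try x_p = A*exp(-2*t). Substituting into the equation and dividing by exp(-2*t) gives A = -3/5, so x_p = -3*exp(-2*t)/5.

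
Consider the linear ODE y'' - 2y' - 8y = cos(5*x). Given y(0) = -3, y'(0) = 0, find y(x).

y = -173*exp(-2*x)/87 - 121*exp(4*x)/123 - 33*cos(5*x)/1189 - 10*sin(5*x)/1189

Characteristic equation r² - 2r - 8 = 0 factors as (r + 2)(r - 4) = 0, so r = -2, 4.
Hence y_h = C1*exp(-2*x) + C2*exp(4*x).
Try y_p = A*cos(5*x) + B*sin(5*x). Substituting and equating the coefficients of cos(5x) and sin(5x) gives A = -33/1189, B = -10/1189, so y_p = -33*cos(5*x)/1189 - 10*sin(5*x)/1189.
General solution: y = -33*cos(5*x)/1189 - 10*sin(5*x)/1189 + C1*exp(-2*x) + C2*exp(4*x).
Apply the initial conditions: y(0) = -33/1189 + C1 + C2 = -3 and y'(0) = -50/1189 - 2*C1 + 4*C2 = 0. Solving gives C1 = -173/87, C2 = -121/123.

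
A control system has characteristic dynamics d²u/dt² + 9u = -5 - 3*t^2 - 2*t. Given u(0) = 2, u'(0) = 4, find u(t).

Characteristic equation r² + 9 = 0 has discriminant (0)² - 4·(9) = -36 < 0, so r = ± 3i.
Hence u_h = C1*cos(3*t) + C2*sin(3*t).
For the particular solution try u_p = A0 + A1*t + A2*t^2. Substituting and matching coefficients of each power of t gives A0 = -13/27, A1 = -2/9, A2 = -1/3, so u_p = -13/27 - 2*t/9 - t^2/3.
General solution: u = -13/27 - 2*t/9 - t^2/3 + C1*cos(3*t) + C2*sin(3*t).
Apply the initial conditions: u(0) = -13/27 + C1 = 2 and u'(0) = -2/9 + 3*C2 = 4. Solving gives C1 = 67/27, C2 = 38/27.

u = -13/27 - 2*t/9 - t**2/3 + 38*sin(3*t)/27 + 67*cos(3*t)/27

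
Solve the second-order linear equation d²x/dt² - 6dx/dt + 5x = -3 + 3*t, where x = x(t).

Characteristic equation r² - 6r + 5 = 0 factors as (r - 1)(r - 5) = 0, so r = 1, 5.
Hence x_h = C1*exp(t) + C2*exp(5*t).
For the particular solution try x_p = A0 + A1*t. Substituting and matching coefficients of each power of t gives A0 = 3/25, A1 = 3/5, so x_p = 3/25 + 3*t/5.

x = 3/25 + 3*t/5 + C1*exp(t) + C2*exp(5*t)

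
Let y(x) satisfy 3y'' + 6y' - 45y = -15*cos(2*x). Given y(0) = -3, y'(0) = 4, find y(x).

y = -201*exp(-5*x)/116 - 79*exp(3*x)/52 - 20*sin(2*x)/377 + 95*cos(2*x)/377

Divide through by 3: y'' + 2y' - 15y = -5*cos(2*x).
Characteristic equation r² + 2r - 15 = 0 factors as (r - 3)(r + 5) = 0, so r = 3, -5.
Hence y_h = C1*exp(3*x) + C2*exp(-5*x).
Try y_p = A*cos(2*x) + B*sin(2*x). Substituting and equating the coefficients of cos(2x) and sin(2x) gives A = 95/377, B = -20/377, so y_p = -20*sin(2*x)/377 + 95*cos(2*x)/377.
General solution: y = -20*sin(2*x)/377 + 95*cos(2*x)/377 + C1*exp(3*x) + C2*exp(-5*x).
Apply the initial conditions: y(0) = 95/377 + C1 + C2 = -3 and y'(0) = -40/377 - 5*C2 + 3*C1 = 4. Solving gives C1 = -79/52, C2 = -201/116.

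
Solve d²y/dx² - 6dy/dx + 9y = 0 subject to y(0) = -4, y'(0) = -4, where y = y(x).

y = -4*exp(3*x) + 8*x*exp(3*x)

Characteristic equation r² - 6r + 9 = 0 has discriminant (-6)² - 4·(9) = 0, so r = 3 is a repeated root.
Hence y_h = (C1 + C2*x)*exp(3*x).
Apply the initial conditions: y(0) = C1 = -4 and y'(0) = C2 + 3*C1 = -4. Solving gives C1 = -4, C2 = 8.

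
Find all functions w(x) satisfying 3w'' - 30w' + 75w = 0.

w = C1*exp(5*x) + C2*x*exp(5*x)

Divide through by 3: w'' - 10w' + 25w = 0.
Characteristic equation r² - 10r + 25 = 0 has discriminant (-10)² - 4·(25) = 0, so r = 5 is a repeated root.
Hence w_h = (C1 + C2*x)*exp(5*x).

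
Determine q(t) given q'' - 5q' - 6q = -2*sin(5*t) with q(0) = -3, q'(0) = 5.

Characteristic equation r² - 5r - 6 = 0 factors as (r + 1)(r - 6) = 0, so r = -1, 6.
Hence q_h = C1*exp(-t) + C2*exp(6*t).
Try q_p = A*cos(5*t) + B*sin(5*t). Substituting and equating the coefficients of cos(5t) and sin(5t) gives A = -25/793, B = 31/793, so q_p = -25*cos(5*t)/793 + 31*sin(5*t)/793.
General solution: q = -25*cos(5*t)/793 + 31*sin(5*t)/793 + C1*exp(-t) + C2*exp(6*t).
Apply the initial conditions: q(0) = -25/793 + C1 + C2 = -3 and q'(0) = 155/793 - C1 + 6*C2 = 5. Solving gives C1 = -42/13, C2 = 16/61.

q = -42*exp(-t)/13 - 25*cos(5*t)/793 + 16*exp(6*t)/61 + 31*sin(5*t)/793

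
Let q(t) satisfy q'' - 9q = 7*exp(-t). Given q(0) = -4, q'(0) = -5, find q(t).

Characteristic equation r² - 9 = 0 factors as (r - 3)(r + 3) = 0, so r = 3, -3.
Hence q_h = C1*exp(3*t) + C2*exp(-3*t).
Try q_p = A*exp(-t). Substituting into the equation and dividing by exp(-t) gives A = -7/8, so q_p = -7*exp(-t)/8.
General solution: q = -7*exp(-t)/8 + C1*exp(3*t) + C2*exp(-3*t).
Apply the initial conditions: q(0) = -7/8 + C1 + C2 = -4 and q'(0) = 7/8 - 3*C2 + 3*C1 = -5. Solving gives C1 = -61/24, C2 = -7/12.

q = -61*exp(3*t)/24 - 7*exp(-t)/8 - 7*exp(-3*t)/12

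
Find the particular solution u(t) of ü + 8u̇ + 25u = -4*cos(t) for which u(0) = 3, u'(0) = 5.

Characteristic equation r² + 8r + 25 = 0 has discriminant (8)² - 4·(25) = -36 < 0, so r = -4 ± 3i.
Hence u_h = C1*cos(3*t)*exp(-4*t) + C2*exp(-4*t)*sin(3*t).
Try u_p = A*cos(t) + B*sin(t). Substituting and equating the coefficients of cos(t) and sin(t) gives A = -3/20, B = -1/20, so u_p = -3*cos(t)/20 - sin(t)/20.
General solution: u = -3*cos(t)/20 - sin(t)/20 + C1*cos(3*t)*exp(-4*t) + C2*exp(-4*t)*sin(3*t).
Apply the initial conditions: u(0) = -3/20 + C1 = 3 and u'(0) = -1/20 - 4*C1 + 3*C2 = 5. Solving gives C1 = 63/20, C2 = 353/60.

u = -3*cos(t)/20 - sin(t)/20 + 63*cos(3*t)*exp(-4*t)/20 + 353*exp(-4*t)*sin(3*t)/60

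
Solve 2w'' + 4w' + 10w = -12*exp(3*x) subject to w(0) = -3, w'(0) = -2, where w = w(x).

Divide through by 2: w'' + 2w' + 5w = -6*exp(3*x).
Characteristic equation r² + 2r + 5 = 0 has discriminant (2)² - 4·(5) = -16 < 0, so r = -1 ± 2i.
Hence w_h = C1*cos(2*x)*exp(-x) + C2*exp(-x)*sin(2*x).
Try w_p = A*exp(3*x). Substituting into the equation and dividing by exp(3*x) gives A = -3/10, so w_p = -3*exp(3*x)/10.
General solution: w = -3*exp(3*x)/10 + C1*cos(2*x)*exp(-x) + C2*exp(-x)*sin(2*x).
Apply the initial conditions: w(0) = -3/10 + C1 = -3 and w'(0) = -9/10 - C1 + 2*C2 = -2. Solving gives C1 = -27/10, C2 = -19/10.

w = -3*exp(3*x)/10 - 27*cos(2*x)*exp(-x)/10 - 19*exp(-x)*sin(2*x)/10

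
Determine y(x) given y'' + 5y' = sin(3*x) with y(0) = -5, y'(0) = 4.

Characteristic equation r² + 5r = 0 factors as (r + 5)r = 0, so r = -5, 0.
Hence y_h = C1*exp(-5*x) + C2.
Try y_p = A*cos(3*x) + B*sin(3*x). Substituting and equating the coefficients of cos(3x) and sin(3x) gives A = -5/102, B = -1/34, so y_p = -5*cos(3*x)/102 - sin(3*x)/34.
General solution: y = C2 - 5*cos(3*x)/102 - sin(3*x)/34 + C1*exp(-5*x).
Apply the initial conditions: y(0) = -5/102 + C1 + C2 = -5 and y'(0) = -3/34 - 5*C1 = 4. Solving gives C1 = -139/170, C2 = -62/15.

y = -62/15 - 139*exp(-5*x)/170 - 5*cos(3*x)/102 - sin(3*x)/34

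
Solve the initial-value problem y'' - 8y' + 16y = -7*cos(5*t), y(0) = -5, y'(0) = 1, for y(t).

y = -8468*exp(4*t)/1681 + 63*cos(5*t)/1681 + 280*sin(5*t)/1681 + 833*t*exp(4*t)/41

Characteristic equation r² - 8r + 16 = 0 has discriminant (-8)² - 4·(16) = 0, so r = 4 is a repeated root.
Hence y_h = (C1 + C2*t)*exp(4*t).
Try y_p = A*cos(5*t) + B*sin(5*t). Substituting and equating the coefficients of cos(5t) and sin(5t) gives A = 63/1681, B = 280/1681, so y_p = 63*cos(5*t)/1681 + 280*sin(5*t)/1681.
General solution: y = 63*cos(5*t)/1681 + 280*sin(5*t)/1681 + C1*exp(4*t) + C2*t*exp(4*t).
Apply the initial conditions: y(0) = 63/1681 + C1 = -5 and y'(0) = 1400/1681 + C2 + 4*C1 = 1. Solving gives C1 = -8468/1681, C2 = 833/41.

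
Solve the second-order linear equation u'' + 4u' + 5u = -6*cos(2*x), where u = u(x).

Characteristic equation r² + 4r + 5 = 0 has discriminant (4)² - 4·(5) = -4 < 0, so r = -2 ± i.
Hence u_h = C1*cos(x)*exp(-2*x) + C2*exp(-2*x)*sin(x).
Try u_p = A*cos(2*x) + B*sin(2*x). Substituting and equating the coefficients of cos(2x) and sin(2x) gives A = -6/65, B = -48/65, so u_p = -48*sin(2*x)/65 - 6*cos(2*x)/65.

u = -48*sin(2*x)/65 - 6*cos(2*x)/65 + C1*cos(x)*exp(-2*x) + C2*exp(-2*x)*sin(x)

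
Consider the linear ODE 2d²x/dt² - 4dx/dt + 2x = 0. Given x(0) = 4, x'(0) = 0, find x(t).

x = 4*exp(t) - 4*t*exp(t)

Divide through by 2: x'' - 2x' + x = 0.
Characteristic equation r² - 2r + 1 = 0 has discriminant (-2)² - 4·(1) = 0, so r = 1 is a repeated root.
Hence x_h = (C1 + C2*t)*exp(t).
Apply the initial conditions: x(0) = C1 = 4 and x'(0) = C1 + C2 = 0. Solving gives C1 = 4, C2 = -4.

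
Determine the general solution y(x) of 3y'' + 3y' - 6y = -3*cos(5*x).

Divide through by 3: y'' + y' - 2y = -cos(5*x).
Characteristic equation r² + r - 2 = 0 factors as (r + 2)(r - 1) = 0, so r = -2, 1.
Hence y_h = C1*exp(-2*x) + C2*exp(x).
Try y_p = A*cos(5*x) + B*sin(5*x). Substituting and equating the coefficients of cos(5x) and sin(5x) gives A = 27/754, B = -5/754, so y_p = -5*sin(5*x)/754 + 27*cos(5*x)/754.

y = -5*sin(5*x)/754 + 27*cos(5*x)/754 + C1*exp(-2*x) + C2*exp(x)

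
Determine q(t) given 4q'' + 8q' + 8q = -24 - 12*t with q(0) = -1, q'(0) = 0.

Divide through by 4: q'' + 2q' + 2q = -6 - 3*t.
Characteristic equation r² + 2r + 2 = 0 has discriminant (2)² - 4·(2) = -4 < 0, so r = -1 ± i.
Hence q_h = C1*cos(t)*exp(-t) + C2*exp(-t)*sin(t).
For the particular solution try q_p = A0 + A1*t. Substituting and matching coefficients of each power of t gives A0 = -3/2, A1 = -3/2, so q_p = -3/2 - 3*t/2.
General solution: q = -3/2 - 3*t/2 + C1*cos(t)*exp(-t) + C2*exp(-t)*sin(t).
Apply the initial conditions: q(0) = -3/2 + C1 = -1 and q'(0) = -3/2 + C2 - C1 = 0. Solving gives C1 = 1/2, C2 = 2.

q = -3/2 - 3*t/2 + cos(t)*exp(-t)/2 + 2*exp(-t)*sin(t)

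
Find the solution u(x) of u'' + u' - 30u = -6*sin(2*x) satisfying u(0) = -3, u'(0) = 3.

Characteristic equation r² + r - 30 = 0 factors as (r + 6)(r - 5) = 0, so r = -6, 5.
Hence u_h = C1*exp(-6*x) + C2*exp(5*x).
Try u_p = A*cos(2*x) + B*sin(2*x). Substituting and equating the coefficients of cos(2x) and sin(2x) gives A = 3/290, B = 51/290, so u_p = 3*cos(2*x)/290 + 51*sin(2*x)/290.
General solution: u = 3*cos(2*x)/290 + 51*sin(2*x)/290 + C1*exp(-6*x) + C2*exp(5*x).
Apply the initial conditions: u(0) = 3/290 + C1 + C2 = -3 and u'(0) = 51/145 - 6*C1 + 5*C2 = 3. Solving gives C1 = -177/110, C2 = -447/319.

u = -447*exp(5*x)/319 - 177*exp(-6*x)/110 + 3*cos(2*x)/290 + 51*sin(2*x)/290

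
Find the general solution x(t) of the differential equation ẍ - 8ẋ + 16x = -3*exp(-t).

x = -3*exp(-t)/25 + C1*exp(4*t) + C2*t*exp(4*t)

Characteristic equation r² - 8r + 16 = 0 has discriminant (-8)² - 4·(16) = 0, so r = 4 is a repeated root.
Hence x_h = (C1 + C2*t)*exp(4*t).
Try x_p = A*exp(-t). Substituting into the equation and dividing by exp(-t) gives A = -3/25, so x_p = -3*exp(-t)/25.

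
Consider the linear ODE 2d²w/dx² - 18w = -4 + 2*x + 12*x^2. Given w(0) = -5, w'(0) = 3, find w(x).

w = 2/27 - 109*exp(3*x)/54 - 55*exp(-3*x)/18 - 2*x**2/3 - x/9

Divide through by 2: w'' - 9w = -2 + x + 6*x^2.
Characteristic equation r² - 9 = 0 factors as (r + 3)(r - 3) = 0, so r = -3, 3.
Hence w_h = C1*exp(-3*x) + C2*exp(3*x).
For the particular solution try w_p = A0 + A1*x + A2*x^2. Substituting and matching coefficients of each power of x gives A0 = 2/27, A1 = -1/9, A2 = -2/3, so w_p = 2/27 - 2*x^2/3 - x/9.
General solution: w = 2/27 - 2*x^2/3 - x/9 + C1*exp(-3*x) + C2*exp(3*x).
Apply the initial conditions: w(0) = 2/27 + C1 + C2 = -5 and w'(0) = -1/9 - 3*C1 + 3*C2 = 3. Solving gives C1 = -55/18, C2 = -109/54.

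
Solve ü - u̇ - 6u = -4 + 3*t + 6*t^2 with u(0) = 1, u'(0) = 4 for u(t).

Characteristic equation r² - r - 6 = 0 factors as (r - 3)(r + 2) = 0, so r = 3, -2.
Hence u_h = C1*exp(3*t) + C2*exp(-2*t).
For the particular solution try u_p = A0 + A1*t + A2*t^2. Substituting and matching coefficients of each power of t gives A0 = 13/36, A1 = -1/6, A2 = -1, so u_p = 13/36 - t^2 - t/6.
General solution: u = 13/36 - t^2 - t/6 + C1*exp(3*t) + C2*exp(-2*t).
Apply the initial conditions: u(0) = 13/36 + C1 + C2 = 1 and u'(0) = -1/6 - 2*C2 + 3*C1 = 4. Solving gives C1 = 49/45, C2 = -9/20.

u = 13/36 - t**2 - 9*exp(-2*t)/20 - t/6 + 49*exp(3*t)/45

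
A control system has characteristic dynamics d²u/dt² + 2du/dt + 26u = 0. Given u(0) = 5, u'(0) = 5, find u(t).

Characteristic equation r² + 2r + 26 = 0 has discriminant (2)² - 4·(26) = -100 < 0, so r = -1 ± 5i.
Hence u_h = C1*cos(5*t)*exp(-t) + C2*exp(-t)*sin(5*t).
Apply the initial conditions: u(0) = C1 = 5 and u'(0) = -C1 + 5*C2 = 5. Solving gives C1 = 5, C2 = 2.

u = 2*exp(-t)*sin(5*t) + 5*cos(5*t)*exp(-t)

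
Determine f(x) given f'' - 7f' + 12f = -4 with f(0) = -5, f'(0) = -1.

f = -1/3 + 13*exp(4*x) - 53*exp(3*x)/3

Characteristic equation r² - 7r + 12 = 0 factors as (r - 3)(r - 4) = 0, so r = 3, 4.
Hence f_h = C1*exp(3*x) + C2*exp(4*x).
For the particular solution try f_p = A0. Substituting and matching coefficients of each power of x gives A0 = -1/3, so f_p = -1/3.
General solution: f = -1/3 + C1*exp(3*x) + C2*exp(4*x).
Apply the initial conditions: f(0) = -1/3 + C1 + C2 = -5 and f'(0) = 3*C1 + 4*C2 = -1. Solving gives C1 = -53/3, C2 = 13.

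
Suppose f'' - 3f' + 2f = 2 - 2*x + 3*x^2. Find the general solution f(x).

Characteristic equation r² - 3r + 2 = 0 factors as (r - 1)(r - 2) = 0, so r = 1, 2.
Hence f_h = C1*exp(x) + C2*exp(2*x).
For the particular solution try f_p = A0 + A1*x + A2*x^2. Substituting and matching coefficients of each power of x gives A0 = 19/4, A1 = 7/2, A2 = 3/2, so f_p = 19/4 + 3*x^2/2 + 7*x/2.

f = 19/4 + 3*x**2/2 + 7*x/2 + C1*exp(x) + C2*exp(2*x)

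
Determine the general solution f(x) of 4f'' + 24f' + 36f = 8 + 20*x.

Divide through by 4: f'' + 6f' + 9f = 2 + 5*x.
Characteristic equation r² + 6r + 9 = 0 has discriminant (6)² - 4·(9) = 0, so r = -3 is a repeated root.
Hence f_h = (C1 + C2*x)*exp(-3*x).
For the particular solution try f_p = A0 + A1*x. Substituting and matching coefficients of each power of x gives A0 = -4/27, A1 = 5/9, so f_p = -4/27 + 5*x/9.

f = -4/27 + 5*x/9 + C1*exp(-3*x) + C2*x*exp(-3*x)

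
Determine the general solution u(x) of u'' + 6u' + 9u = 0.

u = C1*exp(-3*x) + C2*x*exp(-3*x)

Characteristic equation r² + 6r + 9 = 0 has discriminant (6)² - 4·(9) = 0, so r = -3 is a repeated root.
Hence u_h = (C1 + C2*x)*exp(-3*x).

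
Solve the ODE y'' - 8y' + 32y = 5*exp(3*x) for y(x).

y = 5*exp(3*x)/17 + C1*cos(4*x)*exp(4*x) + C2*exp(4*x)*sin(4*x)

Characteristic equation r² - 8r + 32 = 0 has discriminant (-8)² - 4·(32) = -64 < 0, so r = 4 ± 4i.
Hence y_h = C1*cos(4*x)*exp(4*x) + C2*exp(4*x)*sin(4*x).
Try y_p = A*exp(3*x). Substituting into the equation and dividing by exp(3*x) gives A = 5/17, so y_p = 5*exp(3*x)/17.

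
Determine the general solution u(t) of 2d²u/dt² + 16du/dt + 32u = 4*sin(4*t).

u = -cos(4*t)/16 + C1*exp(-4*t) + C2*t*exp(-4*t)

Divide through by 2: u'' + 8u' + 16u = 2*sin(4*t).
Characteristic equation r² + 8r + 16 = 0 has discriminant (8)² - 4·(16) = 0, so r = -4 is a repeated root.
Hence u_h = (C1 + C2*t)*exp(-4*t).
Try u_p = A*cos(4*t) + B*sin(4*t). Substituting and equating the coefficients of cos(4t) and sin(4t) gives A = -1/16, B = 0, so u_p = -cos(4*t)/16.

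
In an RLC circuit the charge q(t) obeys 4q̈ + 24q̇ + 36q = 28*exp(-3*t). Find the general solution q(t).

Divide through by 4: q'' + 6q' + 9q = 7*exp(-3*t).
Characteristic equation r² + 6r + 9 = 0 has discriminant (6)² - 4·(9) = 0, so r = -3 is a repeated root.
Hence q_h = (C1 + C2*t)*exp(-3*t).
Since exp(-3*t) solves the homogeneous equation (r = -3 is a root of multiplicity 2), multiply the trial by t^2. Try q_p = A*t^2*exp(-3*t). Substituting into the equation and dividing by exp(-3*t) gives A = 7/2, so q_p = 7*t^2*exp(-3*t)/2.

q = C1*exp(-3*t) + 7*t**2*exp(-3*t)/2 + C2*t*exp(-3*t)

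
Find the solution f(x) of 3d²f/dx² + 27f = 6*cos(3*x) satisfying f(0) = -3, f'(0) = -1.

f = -3*cos(3*x) - sin(3*x)/3 + x*sin(3*x)/3

Divide through by 3: f'' + 9f = 2*cos(3*x).
Characteristic equation r² + 9 = 0 has discriminant (0)² - 4·(9) = -36 < 0, so r = ± 3i.
Hence f_h = C1*cos(3*x) + C2*sin(3*x).
Since ±3i are characteristic roots, multiply the trial by x. Try f_p = x*(A*cos(3*x) + B*sin(3*x)). Substituting and equating the coefficients of cos(3x) and sin(3x) gives A = 0, B = 1/3, so f_p = x*sin(3*x)/3.
General solution: f = C1*cos(3*x) + C2*sin(3*x) + x*sin(3*x)/3.
Apply the initial conditions: f(0) = C1 = -3 and f'(0) = 3*C2 = -1. Solving gives C1 = -3, C2 = -1/3.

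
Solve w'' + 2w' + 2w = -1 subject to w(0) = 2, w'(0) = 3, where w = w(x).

Characteristic equation r² + 2r + 2 = 0 has discriminant (2)² - 4·(2) = -4 < 0, so r = -1 ± i.
Hence w_h = C1*cos(x)*exp(-x) + C2*exp(-x)*sin(x).
For the particular solution try w_p = A0. Substituting and matching coefficients of each power of x gives A0 = -1/2, so w_p = -1/2.
General solution: w = -1/2 + C1*cos(x)*exp(-x) + C2*exp(-x)*sin(x).
Apply the initial conditions: w(0) = -1/2 + C1 = 2 and w'(0) = C2 - C1 = 3. Solving gives C1 = 5/2, C2 = 11/2.

w = -1/2 + 5*cos(x)*exp(-x)/2 + 11*exp(-x)*sin(x)/2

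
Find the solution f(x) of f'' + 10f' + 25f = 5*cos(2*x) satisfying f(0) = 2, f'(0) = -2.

Characteristic equation r² + 10r + 25 = 0 has discriminant (10)² - 4·(25) = 0, so r = -5 is a repeated root.
Hence f_h = (C1 + C2*x)*exp(-5*x).
Try f_p = A*cos(2*x) + B*sin(2*x). Substituting and equating the coefficients of cos(2x) and sin(2x) gives A = 105/841, B = 100/841, so f_p = 100*sin(2*x)/841 + 105*cos(2*x)/841.
General solution: f = 100*sin(2*x)/841 + 105*cos(2*x)/841 + C1*exp(-5*x) + C2*x*exp(-5*x).
Apply the initial conditions: f(0) = 105/841 + C1 = 2 and f'(0) = 200/841 + C2 - 5*C1 = -2. Solving gives C1 = 1577/841, C2 = 207/29.

f = 100*sin(2*x)/841 + 105*cos(2*x)/841 + 1577*exp(-5*x)/841 + 207*x*exp(-5*x)/29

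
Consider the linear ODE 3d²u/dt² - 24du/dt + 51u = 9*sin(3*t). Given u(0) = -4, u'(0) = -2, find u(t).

u = 3*sin(3*t)/80 + 9*cos(3*t)/80 - 329*cos(t)*exp(4*t)/80 + 1147*exp(4*t)*sin(t)/80

Divide through by 3: u'' - 8u' + 17u = 3*sin(3*t).
Characteristic equation r² - 8r + 17 = 0 has discriminant (-8)² - 4·(17) = -4 < 0, so r = 4 ± i.
Hence u_h = C1*cos(t)*exp(4*t) + C2*exp(4*t)*sin(t).
Try u_p = A*cos(3*t) + B*sin(3*t). Substituting and equating the coefficients of cos(3t) and sin(3t) gives A = 9/80, B = 3/80, so u_p = 3*sin(3*t)/80 + 9*cos(3*t)/80.
General solution: u = 3*sin(3*t)/80 + 9*cos(3*t)/80 + C1*cos(t)*exp(4*t) + C2*exp(4*t)*sin(t).
Apply the initial conditions: u(0) = 9/80 + C1 = -4 and u'(0) = 9/80 + C2 + 4*C1 = -2. Solving gives C1 = -329/80, C2 = 1147/80.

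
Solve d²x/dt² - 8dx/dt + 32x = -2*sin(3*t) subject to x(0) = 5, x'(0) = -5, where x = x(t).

x = -48*cos(3*t)/1105 - 46*sin(3*t)/1105 - 27679*exp(4*t)*sin(4*t)/4420 + 5573*cos(4*t)*exp(4*t)/1105

Characteristic equation r² - 8r + 32 = 0 has discriminant (-8)² - 4·(32) = -64 < 0, so r = 4 ± 4i.
Hence x_h = C1*cos(4*t)*exp(4*t) + C2*exp(4*t)*sin(4*t).
Try x_p = A*cos(3*t) + B*sin(3*t). Substituting and equating the coefficients of cos(3t) and sin(3t) gives A = -48/1105, B = -46/1105, so x_p = -48*cos(3*t)/1105 - 46*sin(3*t)/1105.
General solution: x = -48*cos(3*t)/1105 - 46*sin(3*t)/1105 + C1*cos(4*t)*exp(4*t) + C2*exp(4*t)*sin(4*t).
Apply the initial conditions: x(0) = -48/1105 + C1 = 5 and x'(0) = -138/1105 + 4*C1 + 4*C2 = -5. Solving gives C1 = 5573/1105, C2 = -27679/4420.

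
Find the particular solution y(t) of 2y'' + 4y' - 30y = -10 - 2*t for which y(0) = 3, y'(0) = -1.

y = 77/225 + t/15 + 55*exp(3*t)/36 + 113*exp(-5*t)/100

Divide through by 2: y'' + 2y' - 15y = -5 - t.
Characteristic equation r² + 2r - 15 = 0 factors as (r - 3)(r + 5) = 0, so r = 3, -5.
Hence y_h = C1*exp(3*t) + C2*exp(-5*t).
For the particular solution try y_p = A0 + A1*t. Substituting and matching coefficients of each power of t gives A0 = 77/225, A1 = 1/15, so y_p = 77/225 + t/15.
General solution: y = 77/225 + t/15 + C1*exp(3*t) + C2*exp(-5*t).
Apply the initial conditions: y(0) = 77/225 + C1 + C2 = 3 and y'(0) = 1/15 - 5*C2 + 3*C1 = -1. Solving gives C1 = 55/36, C2 = 113/100.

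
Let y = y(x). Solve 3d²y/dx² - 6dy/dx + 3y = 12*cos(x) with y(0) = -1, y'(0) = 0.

y = -exp(x) - 2*sin(x) + 3*x*exp(x)

Divide through by 3: y'' - 2y' + y = 4*cos(x).
Characteristic equation r² - 2r + 1 = 0 has discriminant (-2)² - 4·(1) = 0, so r = 1 is a repeated root.
Hence y_h = (C1 + C2*x)*exp(x).
Try y_p = A*cos(x) + B*sin(x). Substituting and equating the coefficients of cos(x) and sin(x) gives A = 0, B = -2, so y_p = -2*sin(x).
General solution: y = -2*sin(x) + C1*exp(x) + C2*x*exp(x).
Apply the initial conditions: y(0) = C1 = -1 and y'(0) = -2 + C1 + C2 = 0. Solving gives C1 = -1, C2 = 3.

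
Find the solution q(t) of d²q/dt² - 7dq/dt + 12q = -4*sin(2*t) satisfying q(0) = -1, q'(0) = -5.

q = -14*cos(2*t)/65 - 12*exp(4*t)/5 - 8*sin(2*t)/65 + 21*exp(3*t)/13

Characteristic equation r² - 7r + 12 = 0 factors as (r - 4)(r - 3) = 0, so r = 4, 3.
Hence q_h = C1*exp(4*t) + C2*exp(3*t).
Try q_p = A*cos(2*t) + B*sin(2*t). Substituting and equating the coefficients of cos(2t) and sin(2t) gives A = -14/65, B = -8/65, so q_p = -14*cos(2*t)/65 - 8*sin(2*t)/65.
General solution: q = -14*cos(2*t)/65 - 8*sin(2*t)/65 + C1*exp(4*t) + C2*exp(3*t).
Apply the initial conditions: q(0) = -14/65 + C1 + C2 = -1 and q'(0) = -16/65 + 3*C2 + 4*C1 = -5. Solving gives C1 = -12/5, C2 = 21/13.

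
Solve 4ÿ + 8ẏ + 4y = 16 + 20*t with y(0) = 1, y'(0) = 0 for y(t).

Divide through by 4: y'' + 2y' + y = 4 + 5*t.
Characteristic equation r² + 2r + 1 = 0 has discriminant (2)² - 4·(1) = 0, so r = -1 is a repeated root.
Hence y_h = (C1 + C2*t)*exp(-t).
For the particular solution try y_p = A0 + A1*t. Substituting and matching coefficients of each power of t gives A0 = -6, A1 = 5, so y_p = -6 + 5*t.
General solution: y = -6 + 5*t + C1*exp(-t) + C2*t*exp(-t).
Apply the initial conditions: y(0) = -6 + C1 = 1 and y'(0) = 5 + C2 - C1 = 0. Solving gives C1 = 7, C2 = 2.

y = -6 + 5*t + 7*exp(-t) + 2*t*exp(-t)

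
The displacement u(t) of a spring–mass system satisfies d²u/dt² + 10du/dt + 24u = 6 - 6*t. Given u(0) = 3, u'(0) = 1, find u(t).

u = 17/48 - 71*exp(-6*t)/12 - t/4 + 137*exp(-4*t)/16

Characteristic equation r² + 10r + 24 = 0 factors as (r + 6)(r + 4) = 0, so r = -6, -4.
Hence u_h = C1*exp(-6*t) + C2*exp(-4*t).
For the particular solution try u_p = A0 + A1*t. Substituting and matching coefficients of each power of t gives A0 = 17/48, A1 = -1/4, so u_p = 17/48 - t/4.
General solution: u = 17/48 - t/4 + C1*exp(-6*t) + C2*exp(-4*t).
Apply the initial conditions: u(0) = 17/48 + C1 + C2 = 3 and u'(0) = -1/4 - 6*C1 - 4*C2 = 1. Solving gives C1 = -71/12, C2 = 137/16.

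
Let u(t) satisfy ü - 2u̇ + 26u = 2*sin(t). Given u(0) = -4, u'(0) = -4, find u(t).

Characteristic equation r² - 2r + 26 = 0 has discriminant (-2)² - 4·(26) = -100 < 0, so r = 1 ± 5i.
Hence u_h = C1*cos(5*t)*exp(t) + C2*exp(t)*sin(5*t).
Try u_p = A*cos(t) + B*sin(t). Substituting and equating the coefficients of cos(t) and sin(t) gives A = 4/629, B = 50/629, so u_p = 4*cos(t)/629 + 50*sin(t)/629.
General solution: u = 4*cos(t)/629 + 50*sin(t)/629 + C1*cos(5*t)*exp(t) + C2*exp(t)*sin(5*t).
Apply the initial conditions: u(0) = 4/629 + C1 = -4 and u'(0) = 50/629 + C1 + 5*C2 = -4. Solving gives C1 = -2520/629, C2 = -46/3145.

u = 4*cos(t)/629 + 50*sin(t)/629 - 2520*cos(5*t)*exp(t)/629 - 46*exp(t)*sin(5*t)/3145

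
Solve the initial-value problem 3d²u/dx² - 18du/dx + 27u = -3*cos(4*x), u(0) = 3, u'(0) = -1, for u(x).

Divide through by 3: u'' - 6u' + 9u = -cos(4*x).
Characteristic equation r² - 6r + 9 = 0 has discriminant (-6)² - 4·(9) = 0, so r = 3 is a repeated root.
Hence u_h = (C1 + C2*x)*exp(3*x).
Try u_p = A*cos(4*x) + B*sin(4*x). Substituting and equating the coefficients of cos(4x) and sin(4x) gives A = 7/625, B = 24/625, so u_p = 7*cos(4*x)/625 + 24*sin(4*x)/625.
General solution: u = 7*cos(4*x)/625 + 24*sin(4*x)/625 + C1*exp(3*x) + C2*x*exp(3*x).
Apply the initial conditions: u(0) = 7/625 + C1 = 3 and u'(0) = 96/625 + C2 + 3*C1 = -1. Solving gives C1 = 1868/625, C2 = -253/25.

u = 7*cos(4*x)/625 + 24*sin(4*x)/625 + 1868*exp(3*x)/625 - 253*x*exp(3*x)/25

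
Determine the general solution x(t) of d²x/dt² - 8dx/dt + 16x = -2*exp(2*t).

x = -exp(2*t)/2 + C1*exp(4*t) + C2*t*exp(4*t)

Characteristic equation r² - 8r + 16 = 0 has discriminant (-8)² - 4·(16) = 0, so r = 4 is a repeated root.
Hence x_h = (C1 + C2*t)*exp(4*t).
Try x_p = A*exp(2*t). Substituting into the equation and dividing by exp(2*t) gives A = -1/2, so x_p = -exp(2*t)/2.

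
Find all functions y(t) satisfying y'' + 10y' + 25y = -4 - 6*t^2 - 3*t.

Characteristic equation r² + 10r + 25 = 0 has discriminant (10)² - 4·(25) = 0, so r = -5 is a repeated root.
Hence y_h = (C1 + C2*t)*exp(-5*t).
For the particular solution try y_p = A0 + A1*t + A2*t^2. Substituting and matching coefficients of each power of t gives A0 = -106/625, A1 = 9/125, A2 = -6/25, so y_p = -106/625 - 6*t^2/25 + 9*t/125.

y = -106/625 - 6*t**2/25 + 9*t/125 + C1*exp(-5*t) + C2*t*exp(-5*t)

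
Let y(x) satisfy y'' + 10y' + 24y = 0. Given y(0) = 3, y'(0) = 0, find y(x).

Characteristic equation r² + 10r + 24 = 0 factors as (r + 4)(r + 6) = 0, so r = -4, -6.
Hence y_h = C1*exp(-4*x) + C2*exp(-6*x).
Apply the initial conditions: y(0) = C1 + C2 = 3 and y'(0) = -6*C2 - 4*C1 = 0. Solving gives C1 = 9, C2 = -6.

y = -6*exp(-6*x) + 9*exp(-4*x)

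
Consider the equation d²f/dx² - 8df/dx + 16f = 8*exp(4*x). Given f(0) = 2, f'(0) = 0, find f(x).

Characteristic equation r² - 8r + 16 = 0 has discriminant (-8)² - 4·(16) = 0, so r = 4 is a repeated root.
Hence f_h = (C1 + C2*x)*exp(4*x).
Since exp(4*x) solves the homogeneous equation (r = 4 is a root of multiplicity 2), multiply the trial by x^2. Try f_p = A*x^2*exp(4*x). Substituting into the equation and dividing by exp(4*x) gives A = 4, so f_p = 4*x^2*exp(4*x).
General solution: f = C1*exp(4*x) + 4*x^2*exp(4*x) + C2*x*exp(4*x).
Apply the initial conditions: f(0) = C1 = 2 and f'(0) = C2 + 4*C1 = 0. Solving gives C1 = 2, C2 = -8.

f = 2*exp(4*x) - 8*x*exp(4*x) + 4*x**2*exp(4*x)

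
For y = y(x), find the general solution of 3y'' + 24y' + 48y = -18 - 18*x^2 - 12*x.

Divide through by 3: y'' + 8y' + 16y = -6 - 6*x^2 - 4*x.
Characteristic equation r² + 8r + 16 = 0 has discriminant (8)² - 4·(16) = 0, so r = -4 is a repeated root.
Hence y_h = (C1 + C2*x)*exp(-4*x).
For the particular solution try y_p = A0 + A1*x + A2*x^2. Substituting and matching coefficients of each power of x gives A0 = -25/64, A1 = 1/8, A2 = -3/8, so y_p = -25/64 - 3*x^2/8 + x/8.

y = -25/64 - 3*x**2/8 + x/8 + C1*exp(-4*x) + C2*x*exp(-4*x)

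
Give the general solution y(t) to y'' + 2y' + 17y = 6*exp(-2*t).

Characteristic equation r² + 2r + 17 = 0 has discriminant (2)² - 4·(17) = -64 < 0, so r = -1 ± 4i.
Hence y_h = C1*cos(4*t)*exp(-t) + C2*exp(-t)*sin(4*t).
Try y_p = A*exp(-2*t). Substituting into the equation and dividing by exp(-2*t) gives A = 6/17, so y_p = 6*exp(-2*t)/17.

y = 6*exp(-2*t)/17 + C1*cos(4*t)*exp(-t) + C2*exp(-t)*sin(4*t)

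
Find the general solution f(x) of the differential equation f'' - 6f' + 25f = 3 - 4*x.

f = 51/625 - 4*x/25 + C1*cos(4*x)*exp(3*x) + C2*exp(3*x)*sin(4*x)

Characteristic equation r² - 6r + 25 = 0 has discriminant (-6)² - 4·(25) = -64 < 0, so r = 3 ± 4i.
Hence f_h = C1*cos(4*x)*exp(3*x) + C2*exp(3*x)*sin(4*x).
For the particular solution try f_p = A0 + A1*x. Substituting and matching coefficients of each power of x gives A0 = 51/625, A1 = -4/25, so f_p = 51/625 - 4*x/25.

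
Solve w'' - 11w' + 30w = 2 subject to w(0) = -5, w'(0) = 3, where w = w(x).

Characteristic equation r² - 11r + 30 = 0 factors as (r - 6)(r - 5) = 0, so r = 6, 5.
Hence w_h = C1*exp(6*x) + C2*exp(5*x).
For the particular solution try w_p = A0. Substituting and matching coefficients of each power of x gives A0 = 1/15, so w_p = 1/15.
General solution: w = 1/15 + C1*exp(6*x) + C2*exp(5*x).
Apply the initial conditions: w(0) = 1/15 + C1 + C2 = -5 and w'(0) = 5*C2 + 6*C1 = 3. Solving gives C1 = 85/3, C2 = -167/5.

w = 1/15 - 167*exp(5*x)/5 + 85*exp(6*x)/3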